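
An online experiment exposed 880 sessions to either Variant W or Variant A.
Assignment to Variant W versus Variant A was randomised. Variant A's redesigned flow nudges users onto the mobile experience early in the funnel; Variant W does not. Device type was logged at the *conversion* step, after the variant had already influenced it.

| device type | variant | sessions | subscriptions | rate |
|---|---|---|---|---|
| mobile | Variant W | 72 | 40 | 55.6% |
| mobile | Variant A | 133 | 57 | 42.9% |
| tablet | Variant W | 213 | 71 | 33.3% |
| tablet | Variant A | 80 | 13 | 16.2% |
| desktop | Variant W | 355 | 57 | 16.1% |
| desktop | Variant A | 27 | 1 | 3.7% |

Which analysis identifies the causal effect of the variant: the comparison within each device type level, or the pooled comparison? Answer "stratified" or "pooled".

The stratified and pooled comparisons disagree (Variant W wins within each device type; Variant A wins overall), so the answer turns on the causal role of device type.
Device type lies on the pathway variant → device type → outcome, so adjusting for it blocks the indirect effect. For the total causal effect of variant, use the unadjusted pooled rates.
Pooled: Variant W 26.2% vs Variant A 29.6%; Variant A is higher overall.

pooled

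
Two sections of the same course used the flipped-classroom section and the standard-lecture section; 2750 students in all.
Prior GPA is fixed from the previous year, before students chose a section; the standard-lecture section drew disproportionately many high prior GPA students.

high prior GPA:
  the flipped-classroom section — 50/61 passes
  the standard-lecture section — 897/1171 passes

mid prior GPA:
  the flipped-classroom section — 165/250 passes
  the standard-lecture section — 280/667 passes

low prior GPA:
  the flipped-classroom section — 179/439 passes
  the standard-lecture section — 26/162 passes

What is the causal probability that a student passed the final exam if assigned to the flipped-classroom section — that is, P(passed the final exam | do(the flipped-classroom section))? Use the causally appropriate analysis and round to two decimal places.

0.68

The prior GPA band-specific comparison favours the flipped-classroom section throughout, but the pooled figures favour the standard-lecture section. The question is whether to condition on prior GPA band.
The imbalance in prior GPA band arose from how students were allocated, not from anything the teaching method did; and prior GPA band independently affects the outcome. The pooled gap is confounded — condition on prior GPA band.
Standardising the flipped-classroom section to the population prior GPA band mix: 0.448·50/61 + 0.333·165/250 + 0.219·179/439 = 0.676.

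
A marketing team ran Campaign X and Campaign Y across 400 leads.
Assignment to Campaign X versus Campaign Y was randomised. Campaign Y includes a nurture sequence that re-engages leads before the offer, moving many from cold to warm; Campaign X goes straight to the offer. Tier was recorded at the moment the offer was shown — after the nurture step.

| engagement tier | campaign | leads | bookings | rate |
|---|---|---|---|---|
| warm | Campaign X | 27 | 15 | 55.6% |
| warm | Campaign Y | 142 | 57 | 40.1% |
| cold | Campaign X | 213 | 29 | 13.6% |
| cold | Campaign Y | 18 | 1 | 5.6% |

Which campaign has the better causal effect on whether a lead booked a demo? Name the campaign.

Campaign Y

Engagement tier here is a post-treatment variable shaped by the campaign; conditioning on it would introduce bias rather than remove it. The overall comparison is the causal one.
Pooled: Campaign X 18.3% vs Campaign Y 36.2%; Campaign Y is higher overall.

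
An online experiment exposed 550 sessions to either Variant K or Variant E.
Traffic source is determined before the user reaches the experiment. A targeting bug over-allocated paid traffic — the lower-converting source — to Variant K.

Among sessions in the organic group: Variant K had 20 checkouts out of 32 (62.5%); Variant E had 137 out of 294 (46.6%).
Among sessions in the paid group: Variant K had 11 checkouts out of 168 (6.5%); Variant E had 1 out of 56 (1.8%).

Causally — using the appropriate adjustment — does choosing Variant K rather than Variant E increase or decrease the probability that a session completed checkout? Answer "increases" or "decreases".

Traffic source is set before the variant has any effect — it is not caused by the variant — and it independently drives the outcome. That makes it a confounder, so the causal comparison is within traffic source levels.
Within each level — organic: 62.5% vs 46.6%; paid: 6.5% vs 1.8% — Variant K is higher every time.

increases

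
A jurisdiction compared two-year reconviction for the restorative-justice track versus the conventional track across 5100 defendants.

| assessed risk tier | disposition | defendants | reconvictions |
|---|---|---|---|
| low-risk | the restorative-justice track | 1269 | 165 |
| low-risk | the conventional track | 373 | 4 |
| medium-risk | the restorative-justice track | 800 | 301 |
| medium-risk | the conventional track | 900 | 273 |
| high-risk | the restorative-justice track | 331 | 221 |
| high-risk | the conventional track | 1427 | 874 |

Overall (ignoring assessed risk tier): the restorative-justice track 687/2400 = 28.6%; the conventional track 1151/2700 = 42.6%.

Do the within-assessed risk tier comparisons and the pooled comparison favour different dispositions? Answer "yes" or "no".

Within each assessed risk tier level (low-risk 13.0% vs 1.1%; medium-risk 37.6% vs 30.3%; high-risk 66.8% vs 61.2%), the conventional track has the lower rate every time. Pooled: 28.6% vs 42.6% — the restorative-justice track has the lower rate overall. The two comparisons disagree.

yes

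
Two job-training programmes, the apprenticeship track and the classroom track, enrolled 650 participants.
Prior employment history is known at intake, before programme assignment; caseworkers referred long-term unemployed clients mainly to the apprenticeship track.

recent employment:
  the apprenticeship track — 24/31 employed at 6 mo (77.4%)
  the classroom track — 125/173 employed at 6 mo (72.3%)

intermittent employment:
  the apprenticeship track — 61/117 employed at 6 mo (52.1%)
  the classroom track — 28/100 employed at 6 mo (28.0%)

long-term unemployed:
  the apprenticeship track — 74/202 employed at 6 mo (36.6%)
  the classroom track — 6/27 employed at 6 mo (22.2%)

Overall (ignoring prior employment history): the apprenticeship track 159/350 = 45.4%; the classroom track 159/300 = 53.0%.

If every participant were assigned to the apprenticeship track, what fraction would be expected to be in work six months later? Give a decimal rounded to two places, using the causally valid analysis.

The prior employment history-specific comparison favours the apprenticeship track throughout, but the pooled figures favour the classroom track. The question is whether to condition on prior employment history.
Since prior employment history is a pre-existing factor (not a product of the programme) and it affects the outcome on its own, it is a confounder. The stratified rates, not the pooled rate, identify the causal effect.
Standardising the apprenticeship track to the population prior employment history mix: 0.314·24/31 + 0.334·61/117 + 0.352·74/202 = 0.546.

0.55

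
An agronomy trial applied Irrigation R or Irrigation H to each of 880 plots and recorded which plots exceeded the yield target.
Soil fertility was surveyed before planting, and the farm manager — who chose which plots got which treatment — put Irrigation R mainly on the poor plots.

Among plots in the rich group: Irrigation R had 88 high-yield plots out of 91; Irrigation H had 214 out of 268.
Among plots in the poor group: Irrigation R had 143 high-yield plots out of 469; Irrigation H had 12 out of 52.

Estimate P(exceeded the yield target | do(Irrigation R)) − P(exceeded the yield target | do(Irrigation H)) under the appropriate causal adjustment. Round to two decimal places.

Soil fertility is set before the irrigation has any effect — it is not caused by the irrigation — and it independently drives the outcome. That makes it a confounder, so the causal comparison is within soil fertility levels.
Adjusting over the population distribution of soil fertility: 0.408·(0.967−0.799) + 0.592·(0.305−0.231) = +0.113.

+0.11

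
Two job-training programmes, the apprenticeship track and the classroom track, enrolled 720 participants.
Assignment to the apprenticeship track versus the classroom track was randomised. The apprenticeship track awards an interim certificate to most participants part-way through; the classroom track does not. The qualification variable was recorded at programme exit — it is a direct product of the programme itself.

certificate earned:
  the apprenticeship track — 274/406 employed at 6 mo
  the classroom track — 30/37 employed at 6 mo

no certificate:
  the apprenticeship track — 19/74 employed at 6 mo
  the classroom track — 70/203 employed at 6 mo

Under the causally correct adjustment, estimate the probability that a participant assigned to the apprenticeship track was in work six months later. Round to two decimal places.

The qualification attained during the programme-specific comparison favours the classroom track throughout, but the pooled figures favour the apprenticeship track. The question is whether to condition on qualification attained during the programme.
Because the programme influences qualification attained during the programme, qualification attained during the programme is a post-treatment mediator, not a confounder. Stratifying on it would bias the estimate; the causal effect is the crude pooled difference.
So P(outcome | do(the apprenticeship track)) is just the pooled rate for the apprenticeship track: 293/480 = 0.610.

0.61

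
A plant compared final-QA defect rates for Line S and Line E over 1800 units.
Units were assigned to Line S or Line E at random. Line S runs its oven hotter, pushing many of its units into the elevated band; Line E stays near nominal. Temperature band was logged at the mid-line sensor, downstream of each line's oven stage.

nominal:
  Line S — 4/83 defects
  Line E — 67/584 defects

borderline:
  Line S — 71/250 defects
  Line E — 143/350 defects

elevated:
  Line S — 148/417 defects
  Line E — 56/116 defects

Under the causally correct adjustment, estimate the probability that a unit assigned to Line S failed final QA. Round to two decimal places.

Stratifying would compare lines among units the lines themselves sorted into in-process temperature band groups — a form of selection on an intermediate. The unconditioned pooled rates give the total causal effect.
So P(outcome | do(Line S)) is just the pooled rate for Line S: 223/750 = 0.297.

0.30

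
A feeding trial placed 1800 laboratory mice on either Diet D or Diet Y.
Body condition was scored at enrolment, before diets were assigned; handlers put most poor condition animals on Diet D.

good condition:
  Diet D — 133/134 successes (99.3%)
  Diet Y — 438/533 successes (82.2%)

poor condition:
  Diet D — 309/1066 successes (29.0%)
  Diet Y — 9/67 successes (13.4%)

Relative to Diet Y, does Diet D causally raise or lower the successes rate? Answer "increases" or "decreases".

The stratified and pooled comparisons disagree (Diet D wins within each starting body condition; Diet Y wins overall), so the answer turns on the causal role of starting body condition.
Starting body condition satisfies the back-door criterion: it is not a descendant of the diet, and it blocks the spurious path from diet to outcome. Adjusting for it (i.e., using the within-starting body condition rates) gives the causal effect.
Within each level — good condition: 99.3% vs 82.2%; poor condition: 29.0% vs 13.4% — Diet D is higher every time.

increases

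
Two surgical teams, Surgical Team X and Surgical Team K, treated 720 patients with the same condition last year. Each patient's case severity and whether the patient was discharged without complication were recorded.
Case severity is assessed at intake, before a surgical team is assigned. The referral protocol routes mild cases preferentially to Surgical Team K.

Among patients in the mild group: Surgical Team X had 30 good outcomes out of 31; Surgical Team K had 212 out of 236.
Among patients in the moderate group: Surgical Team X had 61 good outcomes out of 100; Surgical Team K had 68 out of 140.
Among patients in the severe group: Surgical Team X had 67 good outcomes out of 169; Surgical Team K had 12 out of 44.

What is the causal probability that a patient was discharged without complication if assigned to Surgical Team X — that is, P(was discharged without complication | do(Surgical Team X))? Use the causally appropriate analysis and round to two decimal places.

Case severity differs across surgical teams for reasons unrelated to any effect of the surgical team itself, and it separately predicts the outcome — a classic confounder. We must compare within case severity levels.
Standardising Surgical Team X to the population case severity mix: 0.371·30/31 + 0.333·61/100 + 0.296·67/169 = 0.679.

0.68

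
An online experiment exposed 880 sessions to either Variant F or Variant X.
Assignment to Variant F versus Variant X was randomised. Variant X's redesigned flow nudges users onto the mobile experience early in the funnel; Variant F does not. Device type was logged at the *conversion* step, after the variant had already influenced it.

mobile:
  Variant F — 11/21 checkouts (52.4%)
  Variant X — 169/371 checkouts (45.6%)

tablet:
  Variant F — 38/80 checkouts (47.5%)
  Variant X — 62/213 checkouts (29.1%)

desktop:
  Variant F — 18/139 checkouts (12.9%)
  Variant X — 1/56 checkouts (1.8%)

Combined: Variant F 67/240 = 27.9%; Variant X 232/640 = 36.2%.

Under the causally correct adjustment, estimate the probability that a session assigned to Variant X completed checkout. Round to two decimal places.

Device type is recorded after the variant and is itself shifted by it — it sits on the causal path from variant to outcome. Conditioning on a mediator would strip out part of the effect we want; the pooled comparison gives the total causal effect.
So P(outcome | do(Variant X)) is just the pooled rate for Variant X: 232/640 = 0.362.

0.36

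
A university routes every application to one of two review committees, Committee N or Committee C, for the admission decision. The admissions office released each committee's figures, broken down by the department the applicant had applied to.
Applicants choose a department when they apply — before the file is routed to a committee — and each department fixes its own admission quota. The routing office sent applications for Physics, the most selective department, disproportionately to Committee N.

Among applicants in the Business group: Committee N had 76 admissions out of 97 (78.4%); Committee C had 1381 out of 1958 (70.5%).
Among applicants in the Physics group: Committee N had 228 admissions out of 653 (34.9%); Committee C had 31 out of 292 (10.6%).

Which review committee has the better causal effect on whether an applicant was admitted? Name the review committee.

The department-specific comparison favours Committee N throughout, but the pooled figures favour Committee C. The question is whether to condition on department.
Here department is a common cause — it drives both which review committee a case falls under and the outcome. The crude comparison mixes populations; the stratum-specific rates are the causally relevant ones.
Within each level — Business: 78.4% vs 70.5%; Physics: 34.9% vs 10.6% — Committee N is higher every time.

Committee N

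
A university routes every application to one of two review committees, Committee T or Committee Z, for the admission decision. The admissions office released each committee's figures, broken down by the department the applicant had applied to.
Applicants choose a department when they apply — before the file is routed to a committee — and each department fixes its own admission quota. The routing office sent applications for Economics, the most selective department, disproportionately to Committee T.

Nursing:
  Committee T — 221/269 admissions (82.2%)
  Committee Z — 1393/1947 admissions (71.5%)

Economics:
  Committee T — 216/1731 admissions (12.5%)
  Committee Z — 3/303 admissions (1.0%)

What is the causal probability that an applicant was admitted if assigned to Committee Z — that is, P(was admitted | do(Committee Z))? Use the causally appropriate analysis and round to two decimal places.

Department differs across review committees for reasons unrelated to any effect of the review committee itself, and it separately predicts the outcome — a classic confounder. We must compare within department levels.
Standardising Committee Z to the population department mix: 0.521·1393/1947 + 0.479·3/303 = 0.378.

0.38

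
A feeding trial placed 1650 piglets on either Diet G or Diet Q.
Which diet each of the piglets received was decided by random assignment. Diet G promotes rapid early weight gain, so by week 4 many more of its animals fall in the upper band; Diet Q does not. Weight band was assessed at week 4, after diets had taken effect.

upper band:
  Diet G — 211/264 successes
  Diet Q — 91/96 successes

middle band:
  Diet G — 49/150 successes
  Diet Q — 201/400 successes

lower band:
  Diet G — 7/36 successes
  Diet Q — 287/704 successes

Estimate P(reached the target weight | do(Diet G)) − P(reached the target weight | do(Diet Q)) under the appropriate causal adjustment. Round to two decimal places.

Diet Q is higher inside every week-4 weight band stratum but Diet G is higher in aggregate. Whether to stratify depends on how week-4 weight band relates to the diet.
The distribution of week-4 weight band is itself part of what the diet does — it is an intermediate outcome. Holding it fixed would remove that part of the effect; the total effect is the pooled difference.
The causal difference is the pooled difference: 0.593 − 0.482 = +0.111.

+0.11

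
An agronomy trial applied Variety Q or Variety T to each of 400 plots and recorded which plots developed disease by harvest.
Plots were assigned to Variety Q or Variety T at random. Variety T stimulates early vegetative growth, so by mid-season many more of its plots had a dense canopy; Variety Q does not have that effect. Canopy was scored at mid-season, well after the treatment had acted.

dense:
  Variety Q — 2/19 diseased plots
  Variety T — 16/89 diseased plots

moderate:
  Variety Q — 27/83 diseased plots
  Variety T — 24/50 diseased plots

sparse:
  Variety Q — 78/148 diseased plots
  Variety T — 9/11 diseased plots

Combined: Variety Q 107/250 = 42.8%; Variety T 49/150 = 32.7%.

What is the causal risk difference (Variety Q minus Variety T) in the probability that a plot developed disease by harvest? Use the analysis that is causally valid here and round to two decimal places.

The stratified and pooled comparisons disagree (Variety Q wins within each mid-season canopy; Variety T wins overall), so the answer turns on the causal role of mid-season canopy.
Mid-season canopy lies on the pathway variety → mid-season canopy → outcome, so adjusting for it blocks the indirect effect. For the total causal effect of variety, use the unadjusted pooled rates.
The causal difference is the pooled difference: 0.428 − 0.327 = +0.101.

+0.10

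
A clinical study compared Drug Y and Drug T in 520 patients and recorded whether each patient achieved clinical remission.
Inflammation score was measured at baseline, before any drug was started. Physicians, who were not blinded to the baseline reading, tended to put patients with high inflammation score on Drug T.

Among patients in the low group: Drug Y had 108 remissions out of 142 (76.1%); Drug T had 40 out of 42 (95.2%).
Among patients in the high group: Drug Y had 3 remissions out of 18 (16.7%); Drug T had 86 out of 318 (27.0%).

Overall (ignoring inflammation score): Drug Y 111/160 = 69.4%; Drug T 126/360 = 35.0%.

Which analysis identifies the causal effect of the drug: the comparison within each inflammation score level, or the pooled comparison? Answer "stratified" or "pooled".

stratified

The stratified and pooled comparisons disagree (Drug T wins within each inflammation score; Drug Y wins overall), so the answer turns on the causal role of inflammation score.
Nothing the drug does changes inflammation score; the imbalance is an allocation artefact. With inflammation score also predicting the outcome, the pooled figure is confounded, and the within-stratum comparison is the causal one.
Within each level — low: 76.1% vs 95.2%; high: 16.7% vs 27.0% — Drug T is higher every time.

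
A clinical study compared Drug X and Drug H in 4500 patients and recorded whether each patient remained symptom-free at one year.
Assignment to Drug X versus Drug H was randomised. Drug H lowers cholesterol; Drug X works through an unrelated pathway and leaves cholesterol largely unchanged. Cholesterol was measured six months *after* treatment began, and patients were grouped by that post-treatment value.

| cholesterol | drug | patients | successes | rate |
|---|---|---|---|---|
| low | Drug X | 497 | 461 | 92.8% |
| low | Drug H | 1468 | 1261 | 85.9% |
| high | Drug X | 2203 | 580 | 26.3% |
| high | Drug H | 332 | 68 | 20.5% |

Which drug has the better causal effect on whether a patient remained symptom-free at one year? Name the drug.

Drug X is higher inside every cholesterol stratum but Drug H is higher in aggregate. Whether to stratify depends on how cholesterol relates to the drug.
The distribution of cholesterol is itself part of what the drug does — it is an intermediate outcome. Holding it fixed would remove that part of the effect; the total effect is the pooled difference.
Pooled: Drug X 38.6% vs Drug H 73.8%; Drug H is higher overall.

Drug H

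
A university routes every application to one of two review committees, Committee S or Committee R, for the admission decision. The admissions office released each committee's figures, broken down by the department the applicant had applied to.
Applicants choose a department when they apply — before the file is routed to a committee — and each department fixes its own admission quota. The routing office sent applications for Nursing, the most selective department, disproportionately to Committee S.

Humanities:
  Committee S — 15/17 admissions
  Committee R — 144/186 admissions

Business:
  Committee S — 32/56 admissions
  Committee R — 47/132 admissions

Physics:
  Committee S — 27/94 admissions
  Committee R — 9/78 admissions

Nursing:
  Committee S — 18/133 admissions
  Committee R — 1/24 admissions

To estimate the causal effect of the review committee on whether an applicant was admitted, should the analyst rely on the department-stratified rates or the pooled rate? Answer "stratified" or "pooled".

stratified

Department differs across review committees for reasons unrelated to any effect of the review committee itself, and it separately predicts the outcome — a classic confounder. We must compare within department levels.
Within each level — Humanities: 88.2% vs 77.4%; Business: 57.1% vs 35.6%; Physics: 28.7% vs 11.5%; Nursing: 13.5% vs 4.2% — Committee S is higher every time.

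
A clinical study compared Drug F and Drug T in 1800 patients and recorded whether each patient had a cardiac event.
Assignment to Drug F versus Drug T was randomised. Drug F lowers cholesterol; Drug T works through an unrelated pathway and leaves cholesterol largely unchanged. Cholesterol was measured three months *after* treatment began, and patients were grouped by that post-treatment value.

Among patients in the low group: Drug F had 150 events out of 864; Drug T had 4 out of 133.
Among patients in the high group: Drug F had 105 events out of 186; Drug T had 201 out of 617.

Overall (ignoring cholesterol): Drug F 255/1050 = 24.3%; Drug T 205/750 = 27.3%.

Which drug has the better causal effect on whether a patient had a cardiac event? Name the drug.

The distribution of cholesterol is itself part of what the drug does — it is an intermediate outcome. Holding it fixed would remove that part of the effect; the total effect is the pooled difference.
Pooled: Drug F 24.3% vs Drug T 27.3%; Drug F is lower overall.

Drug F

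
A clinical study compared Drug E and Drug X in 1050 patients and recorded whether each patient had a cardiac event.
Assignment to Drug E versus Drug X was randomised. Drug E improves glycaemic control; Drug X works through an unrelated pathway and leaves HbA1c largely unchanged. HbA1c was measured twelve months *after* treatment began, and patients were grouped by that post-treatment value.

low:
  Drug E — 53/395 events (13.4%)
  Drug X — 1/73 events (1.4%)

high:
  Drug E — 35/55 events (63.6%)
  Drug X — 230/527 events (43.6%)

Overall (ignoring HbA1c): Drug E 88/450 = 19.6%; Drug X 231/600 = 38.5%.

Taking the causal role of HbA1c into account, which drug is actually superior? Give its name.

HbA1c is recorded after the drug and is itself shifted by it — it sits on the causal path from drug to outcome. Conditioning on a mediator would strip out part of the effect we want; the pooled comparison gives the total causal effect.
Pooled: Drug E 19.6% vs Drug X 38.5%; Drug E is lower overall.

Drug E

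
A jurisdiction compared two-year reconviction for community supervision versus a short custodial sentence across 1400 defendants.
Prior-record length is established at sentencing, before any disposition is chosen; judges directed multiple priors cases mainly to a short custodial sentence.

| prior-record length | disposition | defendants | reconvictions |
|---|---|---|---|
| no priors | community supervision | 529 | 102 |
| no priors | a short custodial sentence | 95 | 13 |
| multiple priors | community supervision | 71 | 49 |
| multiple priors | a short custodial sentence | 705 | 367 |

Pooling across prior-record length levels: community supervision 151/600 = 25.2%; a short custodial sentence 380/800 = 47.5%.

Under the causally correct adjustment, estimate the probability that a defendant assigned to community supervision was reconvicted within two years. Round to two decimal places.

0.47

a short custodial sentence is lower inside every prior-record length stratum but community supervision is lower in aggregate. Whether to stratify depends on how prior-record length relates to the disposition.
Since prior-record length is a pre-existing factor (not a product of the disposition) and it affects the outcome on its own, it is a confounder. The stratified rates, not the pooled rate, identify the causal effect.
Standardising community supervision to the population prior-record length mix: 0.446·102/529 + 0.554·49/71 = 0.468.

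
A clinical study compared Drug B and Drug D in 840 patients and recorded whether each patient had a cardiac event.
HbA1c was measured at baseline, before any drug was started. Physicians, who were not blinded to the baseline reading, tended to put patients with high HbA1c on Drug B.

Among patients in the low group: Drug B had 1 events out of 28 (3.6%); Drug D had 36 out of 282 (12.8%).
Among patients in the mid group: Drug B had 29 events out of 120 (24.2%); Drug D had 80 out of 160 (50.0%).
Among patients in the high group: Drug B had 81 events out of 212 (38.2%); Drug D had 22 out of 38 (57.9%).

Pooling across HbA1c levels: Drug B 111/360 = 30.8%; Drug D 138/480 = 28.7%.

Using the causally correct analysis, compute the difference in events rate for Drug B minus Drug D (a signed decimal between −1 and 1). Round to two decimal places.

-0.18

Within every HbA1c level Drug B has the lower rate, yet pooled Drug D does — Simpson's reversal.
HbA1c is set before the drug has any effect — it is not caused by the drug — and it independently drives the outcome. That makes it a confounder, so the causal comparison is within HbA1c levels.
Adjusting over the population distribution of HbA1c: 0.369·(0.036−0.128) + 0.333·(0.242−0.500) + 0.298·(0.382−0.579) = -0.179.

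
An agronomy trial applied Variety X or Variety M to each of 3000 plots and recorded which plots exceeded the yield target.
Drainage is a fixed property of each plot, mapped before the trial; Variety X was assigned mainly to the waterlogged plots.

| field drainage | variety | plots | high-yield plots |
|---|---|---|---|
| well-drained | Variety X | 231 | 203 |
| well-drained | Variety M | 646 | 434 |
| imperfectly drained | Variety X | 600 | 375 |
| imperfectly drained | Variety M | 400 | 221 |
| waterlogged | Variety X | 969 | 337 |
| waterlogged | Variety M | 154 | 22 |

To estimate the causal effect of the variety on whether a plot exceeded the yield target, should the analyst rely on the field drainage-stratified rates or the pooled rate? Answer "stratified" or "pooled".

stratified

Within every field drainage level Variety X has the higher rate, yet pooled Variety M does — Simpson's reversal.
Nothing the variety does changes field drainage; the imbalance is an allocation artefact. With field drainage also predicting the outcome, the pooled figure is confounded, and the within-stratum comparison is the causal one.
Within each level — well-drained: 87.9% vs 67.2%; imperfectly drained: 62.5% vs 55.2%; waterlogged: 34.8% vs 14.3% — Variety X is higher every time.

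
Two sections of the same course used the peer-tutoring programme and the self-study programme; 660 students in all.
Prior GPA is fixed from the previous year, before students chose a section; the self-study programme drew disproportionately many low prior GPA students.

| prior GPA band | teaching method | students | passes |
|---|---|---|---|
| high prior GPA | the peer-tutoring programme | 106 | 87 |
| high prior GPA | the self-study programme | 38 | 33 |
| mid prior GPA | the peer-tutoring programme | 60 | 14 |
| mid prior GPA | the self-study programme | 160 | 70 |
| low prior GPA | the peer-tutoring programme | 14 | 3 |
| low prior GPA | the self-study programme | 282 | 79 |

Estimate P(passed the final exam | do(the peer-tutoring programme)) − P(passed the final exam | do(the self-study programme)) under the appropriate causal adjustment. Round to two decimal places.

The prior GPA band-specific comparison favours the self-study programme throughout, but the pooled figures favour the peer-tutoring programme. The question is whether to condition on prior GPA band.
Prior GPA band differs across teaching methods for reasons unrelated to any effect of the teaching method itself, and it separately predicts the outcome — a classic confounder. We must compare within prior GPA band levels.
Adjusting over the population distribution of prior GPA band: 0.218·(0.821−0.868) + 0.333·(0.233−0.438) + 0.448·(0.214−0.280) = -0.108.

-0.11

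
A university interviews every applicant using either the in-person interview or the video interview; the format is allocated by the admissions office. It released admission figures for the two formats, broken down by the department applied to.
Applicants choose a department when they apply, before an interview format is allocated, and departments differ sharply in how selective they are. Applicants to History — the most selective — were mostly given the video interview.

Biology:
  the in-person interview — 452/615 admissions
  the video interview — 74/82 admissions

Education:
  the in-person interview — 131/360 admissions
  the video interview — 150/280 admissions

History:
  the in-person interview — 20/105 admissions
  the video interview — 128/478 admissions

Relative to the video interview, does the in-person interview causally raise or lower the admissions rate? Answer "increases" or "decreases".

decreases

the video interview is higher inside every department stratum but the in-person interview is higher in aggregate. Whether to stratify depends on how department relates to the interview format.
Department satisfies the back-door criterion: it is not a descendant of the interview format, and it blocks the spurious path from interview format to outcome. Adjusting for it (i.e., using the within-department rates) gives the causal effect.
Within each level — Biology: 73.5% vs 90.2%; Education: 36.4% vs 53.6%; History: 19.0% vs 26.8% — the video interview is higher every time.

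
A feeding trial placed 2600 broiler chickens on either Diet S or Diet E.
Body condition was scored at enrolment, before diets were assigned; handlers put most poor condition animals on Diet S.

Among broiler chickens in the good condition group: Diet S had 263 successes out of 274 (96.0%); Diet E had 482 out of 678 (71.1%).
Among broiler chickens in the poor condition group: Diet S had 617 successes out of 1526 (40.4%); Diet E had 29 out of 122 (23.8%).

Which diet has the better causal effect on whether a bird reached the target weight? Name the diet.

Diet S

Diet S is higher inside every starting body condition stratum but Diet E is higher in aggregate. Whether to stratify depends on how starting body condition relates to the diet.
The imbalance in starting body condition arose from how broiler chickens were allocated, not from anything the diet did; and starting body condition independently affects the outcome. The pooled gap is confounded — condition on starting body condition.
Within each level — good condition: 96.0% vs 71.1%; poor condition: 40.4% vs 23.8% — Diet S is higher every time.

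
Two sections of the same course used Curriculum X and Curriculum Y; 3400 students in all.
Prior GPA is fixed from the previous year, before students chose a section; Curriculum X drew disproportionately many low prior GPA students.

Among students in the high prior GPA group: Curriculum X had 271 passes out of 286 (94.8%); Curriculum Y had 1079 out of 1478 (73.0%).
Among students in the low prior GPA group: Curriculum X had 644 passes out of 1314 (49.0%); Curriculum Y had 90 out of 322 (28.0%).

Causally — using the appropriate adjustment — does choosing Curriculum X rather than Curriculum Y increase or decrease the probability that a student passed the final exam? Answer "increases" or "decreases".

The prior GPA band-specific comparison favours Curriculum X throughout, but the pooled figures favour Curriculum Y. The question is whether to condition on prior GPA band.
Nothing the teaching method does changes prior GPA band; the imbalance is an allocation artefact. With prior GPA band also predicting the outcome, the pooled figure is confounded, and the within-stratum comparison is the causal one.
Within each level — high prior GPA: 94.8% vs 73.0%; low prior GPA: 49.0% vs 28.0% — Curriculum X is higher every time.

increases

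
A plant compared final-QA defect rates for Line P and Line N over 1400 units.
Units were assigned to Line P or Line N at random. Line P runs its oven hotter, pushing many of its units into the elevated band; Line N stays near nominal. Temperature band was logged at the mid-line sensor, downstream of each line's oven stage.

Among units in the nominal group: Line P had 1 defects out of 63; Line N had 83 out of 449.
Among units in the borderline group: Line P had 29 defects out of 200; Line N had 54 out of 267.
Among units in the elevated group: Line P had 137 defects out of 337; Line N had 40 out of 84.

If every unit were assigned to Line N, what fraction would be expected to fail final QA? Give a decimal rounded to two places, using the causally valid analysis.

0.22

Because the line influences in-process temperature band, in-process temperature band is a post-treatment mediator, not a confounder. Stratifying on it would bias the estimate; the causal effect is the crude pooled difference.
So P(outcome | do(Line N)) is just the pooled rate for Line N: 177/800 = 0.221.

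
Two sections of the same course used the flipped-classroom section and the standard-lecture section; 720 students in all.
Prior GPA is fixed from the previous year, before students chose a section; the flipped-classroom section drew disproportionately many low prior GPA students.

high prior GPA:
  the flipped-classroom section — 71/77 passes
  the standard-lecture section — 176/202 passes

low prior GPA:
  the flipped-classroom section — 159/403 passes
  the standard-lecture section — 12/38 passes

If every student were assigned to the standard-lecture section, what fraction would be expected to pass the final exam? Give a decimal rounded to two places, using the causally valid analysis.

Prior GPA band is set before the teaching method has any effect — it is not caused by the teaching method — and it independently drives the outcome. That makes it a confounder, so the causal comparison is within prior GPA band levels.
Standardising the standard-lecture section to the population prior GPA band mix: 0.388·176/202 + 0.613·12/38 = 0.531.

0.53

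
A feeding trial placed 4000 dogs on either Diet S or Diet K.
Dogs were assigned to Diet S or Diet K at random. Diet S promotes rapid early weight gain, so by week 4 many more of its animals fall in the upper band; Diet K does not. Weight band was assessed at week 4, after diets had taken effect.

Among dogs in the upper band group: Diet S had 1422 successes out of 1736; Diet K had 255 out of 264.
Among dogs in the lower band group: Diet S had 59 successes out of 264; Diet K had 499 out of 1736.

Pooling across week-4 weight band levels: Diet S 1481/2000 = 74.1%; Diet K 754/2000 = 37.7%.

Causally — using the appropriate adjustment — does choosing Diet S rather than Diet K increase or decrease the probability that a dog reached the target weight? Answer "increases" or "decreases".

increases

Within every week-4 weight band level Diet K has the higher rate, yet pooled Diet S does — Simpson's reversal.
Stratifying would compare diets among dogs the diets themselves sorted into week-4 weight band groups — a form of selection on an intermediate. The unconditioned pooled rates give the total causal effect.
Pooled: Diet S 74.1% vs Diet K 37.7%; Diet S is higher overall.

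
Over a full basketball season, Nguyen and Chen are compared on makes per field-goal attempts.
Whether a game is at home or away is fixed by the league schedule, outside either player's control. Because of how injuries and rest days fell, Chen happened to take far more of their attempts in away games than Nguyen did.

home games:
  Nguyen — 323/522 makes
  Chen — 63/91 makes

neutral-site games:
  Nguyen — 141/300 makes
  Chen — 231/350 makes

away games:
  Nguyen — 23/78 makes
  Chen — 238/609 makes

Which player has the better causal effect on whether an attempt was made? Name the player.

Chen is higher inside every game venue stratum but Nguyen is higher in aggregate. Whether to stratify depends on how game venue relates to the player.
Here game venue is a common cause — it drives both which player a case falls under and the outcome. The crude comparison mixes populations; the stratum-specific rates are the causally relevant ones.
Within each level — home games: 61.9% vs 69.2%; neutral-site games: 47.0% vs 66.0%; away games: 29.5% vs 39.1% — Chen is higher every time.

Chen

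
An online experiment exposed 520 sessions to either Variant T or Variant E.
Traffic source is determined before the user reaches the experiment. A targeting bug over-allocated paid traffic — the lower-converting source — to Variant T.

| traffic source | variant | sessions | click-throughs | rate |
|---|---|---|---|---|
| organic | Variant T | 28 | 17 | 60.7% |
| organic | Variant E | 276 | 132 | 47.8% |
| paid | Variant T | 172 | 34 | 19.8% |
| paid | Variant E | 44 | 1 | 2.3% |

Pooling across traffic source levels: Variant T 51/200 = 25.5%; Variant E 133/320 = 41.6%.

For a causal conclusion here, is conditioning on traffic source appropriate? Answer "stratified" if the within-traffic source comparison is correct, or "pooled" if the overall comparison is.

Variant T is higher inside every traffic source stratum but Variant E is higher in aggregate. Whether to stratify depends on how traffic source relates to the variant.
Nothing the variant does changes traffic source; the imbalance is an allocation artefact. With traffic source also predicting the outcome, the pooled figure is confounded, and the within-stratum comparison is the causal one.
Within each level — organic: 60.7% vs 47.8%; paid: 19.8% vs 2.3% — Variant T is higher every time.

stratified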